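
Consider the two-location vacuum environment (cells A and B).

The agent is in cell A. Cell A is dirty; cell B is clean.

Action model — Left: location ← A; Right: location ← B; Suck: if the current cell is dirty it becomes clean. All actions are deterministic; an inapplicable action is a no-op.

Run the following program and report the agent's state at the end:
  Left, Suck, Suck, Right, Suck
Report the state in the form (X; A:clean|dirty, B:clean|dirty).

1. Left → (A; A:dirty, B:clean)
2. Suck → (A; A:clean, B:clean)
3. Suck → (A; A:clean, B:clean)
4. Right → (B; A:clean, B:clean)
5. Suck → (B; A:clean, B:clean)

(B; A:clean, B:clean)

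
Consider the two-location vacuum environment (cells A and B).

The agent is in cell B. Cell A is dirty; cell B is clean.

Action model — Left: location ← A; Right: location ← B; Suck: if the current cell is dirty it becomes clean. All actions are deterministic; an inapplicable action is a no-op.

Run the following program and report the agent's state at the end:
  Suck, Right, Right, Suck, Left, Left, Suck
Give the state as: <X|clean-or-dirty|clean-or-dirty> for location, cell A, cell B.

<A|clean|clean>

step 1/7 (Suck): <B|dirty|clean>
step 2/7 (Right): <B|dirty|clean>
step 3/7 (Right): <B|dirty|clean>
step 4/7 (Suck): <B|dirty|clean>
step 5/7 (Left): <A|dirty|clean>
step 6/7 (Left): <A|dirty|clean>
step 7/7 (Suck): <A|clean|clean>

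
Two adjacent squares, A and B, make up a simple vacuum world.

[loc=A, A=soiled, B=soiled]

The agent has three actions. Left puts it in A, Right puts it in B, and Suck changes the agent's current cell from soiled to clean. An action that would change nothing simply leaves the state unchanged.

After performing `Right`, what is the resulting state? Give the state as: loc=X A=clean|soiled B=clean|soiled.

loc=B A=soiled B=soiled

start: loc=A A=soiled B=soiled
t=1 Right ⇒ loc=B A=soiled B=soiled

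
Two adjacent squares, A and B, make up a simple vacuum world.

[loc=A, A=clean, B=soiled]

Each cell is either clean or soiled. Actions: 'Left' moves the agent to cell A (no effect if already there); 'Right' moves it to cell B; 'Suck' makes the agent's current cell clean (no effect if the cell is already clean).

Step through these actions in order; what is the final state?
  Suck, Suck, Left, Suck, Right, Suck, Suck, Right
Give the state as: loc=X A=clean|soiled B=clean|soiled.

t=1 Suck ⇒ loc=A A=clean B=soiled
t=2 Suck ⇒ loc=A A=clean B=soiled
t=3 Left ⇒ loc=A A=clean B=soiled
t=4 Suck ⇒ loc=A A=clean B=soiled
t=5 Right ⇒ loc=B A=clean B=soiled
t=6 Suck ⇒ loc=B A=clean B=clean
t=7 Suck ⇒ loc=B A=clean B=clean
t=8 Right ⇒ loc=B A=clean B=clean

loc=B A=clean B=clean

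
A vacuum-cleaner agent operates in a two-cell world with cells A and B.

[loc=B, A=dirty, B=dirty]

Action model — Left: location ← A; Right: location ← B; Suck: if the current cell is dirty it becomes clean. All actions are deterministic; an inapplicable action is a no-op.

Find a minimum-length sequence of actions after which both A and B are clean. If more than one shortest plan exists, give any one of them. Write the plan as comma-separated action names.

Suck, Left, Suck

[1] after Suck: in B — A dirty, B clean
[2] after Left: in A — A dirty, B clean
[3] after Suck: in A — A clean, B clean
min 3: Suck B + move + Suck A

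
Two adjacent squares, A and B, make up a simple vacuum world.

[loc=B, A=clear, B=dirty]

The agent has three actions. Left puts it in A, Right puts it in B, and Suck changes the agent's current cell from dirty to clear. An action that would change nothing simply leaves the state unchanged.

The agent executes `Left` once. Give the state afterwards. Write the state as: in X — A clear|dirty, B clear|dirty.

start: in B — A clear, B dirty
[1] after Left: in A — A clear, B dirty

in A — A clear, B dirty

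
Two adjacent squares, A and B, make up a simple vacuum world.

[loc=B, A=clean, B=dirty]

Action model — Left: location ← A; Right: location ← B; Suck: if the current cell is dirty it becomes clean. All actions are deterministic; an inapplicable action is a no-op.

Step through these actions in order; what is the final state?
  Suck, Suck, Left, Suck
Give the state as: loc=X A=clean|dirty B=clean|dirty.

Suck (#1): loc=B A=clean B=clean
Suck (#2): loc=B A=clean B=clean
Left (#3): loc=A A=clean B=clean
Suck (#4): loc=A A=clean B=clean

loc=A A=clean B=clean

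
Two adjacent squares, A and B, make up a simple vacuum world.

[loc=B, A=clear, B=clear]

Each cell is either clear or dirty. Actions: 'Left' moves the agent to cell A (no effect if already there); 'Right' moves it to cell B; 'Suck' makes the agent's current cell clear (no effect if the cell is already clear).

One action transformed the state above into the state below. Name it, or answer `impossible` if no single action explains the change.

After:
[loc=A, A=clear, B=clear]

Left

try  Left: loc=A A=clear B=clear  ← match
try Right: loc=B A=clear B=clear
try  Suck: loc=B A=clear B=clear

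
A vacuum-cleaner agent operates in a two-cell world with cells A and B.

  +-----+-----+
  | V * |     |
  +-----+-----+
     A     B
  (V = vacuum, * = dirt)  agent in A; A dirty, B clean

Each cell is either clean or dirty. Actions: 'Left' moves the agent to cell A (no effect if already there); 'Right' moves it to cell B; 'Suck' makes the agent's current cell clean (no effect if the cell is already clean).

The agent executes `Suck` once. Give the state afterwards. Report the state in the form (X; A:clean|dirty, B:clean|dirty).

(A; A:clean, B:clean)

start: (A; A:dirty, B:clean)
[1] after Suck: (A; A:clean, B:clean)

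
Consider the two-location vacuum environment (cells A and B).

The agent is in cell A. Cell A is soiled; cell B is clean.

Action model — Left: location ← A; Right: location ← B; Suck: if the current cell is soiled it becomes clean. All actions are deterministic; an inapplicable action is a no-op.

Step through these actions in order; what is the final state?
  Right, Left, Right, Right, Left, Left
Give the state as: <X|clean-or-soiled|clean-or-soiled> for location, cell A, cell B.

1. Right → <B|soiled|clean>
2. Left → <A|soiled|clean>
3. Right → <B|soiled|clean>
4. Right → <B|soiled|clean>
5. Left → <A|soiled|clean>
6. Left → <A|soiled|clean>

<A|soiled|clean>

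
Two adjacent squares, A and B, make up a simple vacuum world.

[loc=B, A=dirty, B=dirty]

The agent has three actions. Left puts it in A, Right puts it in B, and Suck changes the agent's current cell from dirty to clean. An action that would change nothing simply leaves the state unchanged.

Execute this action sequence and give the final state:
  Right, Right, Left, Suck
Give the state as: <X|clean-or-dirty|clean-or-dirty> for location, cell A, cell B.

t=1 Right ⇒ <B|dirty|dirty>
t=2 Right ⇒ <B|dirty|dirty>
t=3 Left ⇒ <A|dirty|dirty>
t=4 Suck ⇒ <A|clean|dirty>

<A|clean|dirty>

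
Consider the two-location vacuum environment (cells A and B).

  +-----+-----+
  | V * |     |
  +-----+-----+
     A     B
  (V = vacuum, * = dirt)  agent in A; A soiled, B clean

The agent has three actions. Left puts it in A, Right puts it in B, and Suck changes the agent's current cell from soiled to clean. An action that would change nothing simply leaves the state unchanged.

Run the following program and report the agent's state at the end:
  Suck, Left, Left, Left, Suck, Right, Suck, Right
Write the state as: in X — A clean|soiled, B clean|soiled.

in B — A clean, B clean

1. Suck → in A — A clean, B clean
2. Left → in A — A clean, B clean
3. Left → in A — A clean, B clean
4. Left → in A — A clean, B clean
5. Suck → in A — A clean, B clean
6. Right → in B — A clean, B clean
7. Suck → in B — A clean, B clean
8. Right → in B — A clean, B clean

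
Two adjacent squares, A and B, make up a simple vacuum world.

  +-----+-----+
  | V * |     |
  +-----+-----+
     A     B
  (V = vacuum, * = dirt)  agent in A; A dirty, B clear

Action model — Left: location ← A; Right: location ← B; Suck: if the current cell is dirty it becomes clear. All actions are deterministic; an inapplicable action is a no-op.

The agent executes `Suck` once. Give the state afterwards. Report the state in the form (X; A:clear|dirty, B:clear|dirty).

(A; A:clear, B:clear)

start: (A; A:dirty, B:clear)
step 1/1 (Suck): (A; A:clear, B:clear)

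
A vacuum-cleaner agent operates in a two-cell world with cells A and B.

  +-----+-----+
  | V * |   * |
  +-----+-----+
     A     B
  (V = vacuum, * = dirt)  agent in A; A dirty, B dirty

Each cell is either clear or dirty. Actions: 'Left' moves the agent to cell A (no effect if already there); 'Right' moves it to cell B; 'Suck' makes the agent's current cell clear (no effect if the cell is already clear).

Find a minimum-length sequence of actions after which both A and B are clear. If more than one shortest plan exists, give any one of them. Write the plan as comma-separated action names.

t=1 Suck ⇒ loc=A A=clear B=dirty
t=2 Right ⇒ loc=B A=clear B=dirty
t=3 Suck ⇒ loc=B A=clear B=clear
min 3: Suck A + move + Suck B

Suck, Right, Suck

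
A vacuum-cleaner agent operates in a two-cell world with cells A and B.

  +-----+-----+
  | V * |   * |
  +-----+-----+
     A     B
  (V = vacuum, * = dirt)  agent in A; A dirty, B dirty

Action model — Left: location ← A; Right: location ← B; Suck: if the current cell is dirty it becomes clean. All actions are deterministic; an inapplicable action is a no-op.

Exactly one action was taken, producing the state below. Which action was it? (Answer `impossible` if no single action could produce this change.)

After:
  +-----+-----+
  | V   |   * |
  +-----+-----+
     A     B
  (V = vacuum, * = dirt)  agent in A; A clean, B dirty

try  Left: <A|dirty|dirty>
try Right: <B|dirty|dirty>
try  Suck: <A|clean|dirty>  ← match

Suck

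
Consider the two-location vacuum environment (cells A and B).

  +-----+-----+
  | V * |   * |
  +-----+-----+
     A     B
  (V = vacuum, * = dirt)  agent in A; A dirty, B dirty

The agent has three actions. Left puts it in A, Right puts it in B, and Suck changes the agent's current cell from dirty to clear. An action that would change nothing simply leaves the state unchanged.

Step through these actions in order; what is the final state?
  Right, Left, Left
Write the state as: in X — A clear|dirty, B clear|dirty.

1. Right → in B — A dirty, B dirty
2. Left → in A — A dirty, B dirty
3. Left → in A — A dirty, B dirty

in A — A dirty, B dirty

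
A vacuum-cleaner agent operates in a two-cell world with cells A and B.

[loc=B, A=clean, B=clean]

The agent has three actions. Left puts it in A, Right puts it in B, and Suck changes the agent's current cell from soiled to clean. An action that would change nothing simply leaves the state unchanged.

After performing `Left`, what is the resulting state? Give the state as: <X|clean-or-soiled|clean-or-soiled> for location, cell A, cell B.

<A|clean|clean>

start: <B|clean|clean>
1. Left → <A|clean|clean>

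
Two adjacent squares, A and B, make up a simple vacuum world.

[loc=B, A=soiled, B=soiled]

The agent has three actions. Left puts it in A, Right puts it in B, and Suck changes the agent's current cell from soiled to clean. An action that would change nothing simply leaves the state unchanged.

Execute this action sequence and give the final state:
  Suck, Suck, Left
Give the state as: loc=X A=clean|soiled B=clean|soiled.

1. Suck → loc=B A=soiled B=clean
2. Suck → loc=B A=soiled B=clean
3. Left → loc=A A=soiled B=clean

loc=A A=soiled B=clean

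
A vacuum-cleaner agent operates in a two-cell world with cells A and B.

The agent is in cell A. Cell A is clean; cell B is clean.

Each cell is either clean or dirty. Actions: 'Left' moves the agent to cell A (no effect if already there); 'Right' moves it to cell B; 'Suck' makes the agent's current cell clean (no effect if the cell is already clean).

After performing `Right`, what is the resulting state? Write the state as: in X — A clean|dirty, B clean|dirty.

start: in A — A clean, B clean
step 1/1 (Right): in B — A clean, B clean

in B — A clean, B clean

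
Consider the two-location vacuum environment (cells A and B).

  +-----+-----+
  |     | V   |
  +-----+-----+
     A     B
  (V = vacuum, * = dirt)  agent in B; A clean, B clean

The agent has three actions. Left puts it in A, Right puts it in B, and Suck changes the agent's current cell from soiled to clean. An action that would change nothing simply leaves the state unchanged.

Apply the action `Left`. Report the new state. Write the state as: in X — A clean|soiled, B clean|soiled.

in A — A clean, B clean

start: in B — A clean, B clean
[1] after Left: in A — A clean, B clean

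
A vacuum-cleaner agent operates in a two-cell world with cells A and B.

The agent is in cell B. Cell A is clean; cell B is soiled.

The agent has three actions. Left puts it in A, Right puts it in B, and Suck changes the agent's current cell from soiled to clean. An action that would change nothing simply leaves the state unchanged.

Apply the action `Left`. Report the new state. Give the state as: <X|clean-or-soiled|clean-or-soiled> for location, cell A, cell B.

start: <B|clean|soiled>
Left (#1): <A|clean|soiled>

<A|clean|soiled>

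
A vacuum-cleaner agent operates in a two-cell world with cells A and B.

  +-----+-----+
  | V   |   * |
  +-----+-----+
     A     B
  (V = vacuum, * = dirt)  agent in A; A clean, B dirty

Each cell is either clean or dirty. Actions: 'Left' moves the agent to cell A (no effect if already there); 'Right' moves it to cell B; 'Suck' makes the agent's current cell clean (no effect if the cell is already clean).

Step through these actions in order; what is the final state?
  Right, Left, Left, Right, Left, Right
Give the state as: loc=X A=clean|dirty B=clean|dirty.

[1] after Right: loc=B A=clean B=dirty
[2] after Left: loc=A A=clean B=dirty
[3] after Left: loc=A A=clean B=dirty
[4] after Right: loc=B A=clean B=dirty
[5] after Left: loc=A A=clean B=dirty
[6] after Right: loc=B A=clean B=dirty

loc=B A=clean B=dirty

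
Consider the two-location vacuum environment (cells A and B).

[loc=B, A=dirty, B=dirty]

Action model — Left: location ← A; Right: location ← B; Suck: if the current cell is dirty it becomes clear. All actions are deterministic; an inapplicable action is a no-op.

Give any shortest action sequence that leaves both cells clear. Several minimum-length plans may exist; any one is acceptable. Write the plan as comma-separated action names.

Suck, Left, Suck

t=1 Suck ⇒ in B — A dirty, B clear
t=2 Left ⇒ in A — A dirty, B clear
t=3 Suck ⇒ in A — A clear, B clear
min 3: Suck B + move + Suck A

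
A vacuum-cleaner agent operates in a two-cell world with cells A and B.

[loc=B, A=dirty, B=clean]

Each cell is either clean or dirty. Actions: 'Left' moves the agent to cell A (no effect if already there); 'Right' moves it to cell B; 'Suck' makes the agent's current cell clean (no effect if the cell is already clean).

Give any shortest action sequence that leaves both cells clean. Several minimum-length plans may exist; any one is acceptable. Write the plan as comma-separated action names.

step 1/2 (Left): loc=A A=dirty B=clean
step 2/2 (Suck): loc=A A=clean B=clean
min 2: go A then Suck

Left, Suck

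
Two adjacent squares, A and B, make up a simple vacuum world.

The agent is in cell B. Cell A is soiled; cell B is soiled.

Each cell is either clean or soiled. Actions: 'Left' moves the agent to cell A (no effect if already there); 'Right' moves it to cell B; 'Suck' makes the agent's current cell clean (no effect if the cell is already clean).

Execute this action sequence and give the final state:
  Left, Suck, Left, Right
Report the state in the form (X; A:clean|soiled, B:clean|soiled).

[1] after Left: (A; A:soiled, B:soiled)
[2] after Suck: (A; A:clean, B:soiled)
[3] after Left: (A; A:clean, B:soiled)
[4] after Right: (B; A:clean, B:soiled)

(B; A:clean, B:soiled)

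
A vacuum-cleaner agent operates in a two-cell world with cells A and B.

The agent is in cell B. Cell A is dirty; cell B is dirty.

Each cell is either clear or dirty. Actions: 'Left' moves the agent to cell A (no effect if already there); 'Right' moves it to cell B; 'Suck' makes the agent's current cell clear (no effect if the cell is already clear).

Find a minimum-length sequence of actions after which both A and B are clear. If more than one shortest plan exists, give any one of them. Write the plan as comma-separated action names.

Suck, Left, Suck

Suck (#1): (B; A:dirty, B:clear)
Left (#2): (A; A:dirty, B:clear)
Suck (#3): (A; A:clear, B:clear)
min 3: Suck B + move + Suck A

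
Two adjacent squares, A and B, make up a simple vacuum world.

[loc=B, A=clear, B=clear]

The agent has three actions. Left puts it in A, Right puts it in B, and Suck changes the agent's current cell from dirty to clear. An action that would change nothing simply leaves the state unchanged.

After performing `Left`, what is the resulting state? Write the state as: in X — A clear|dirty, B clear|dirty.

in A — A clear, B clear

start: in B — A clear, B clear
step 1/1 (Left): in A — A clear, B clear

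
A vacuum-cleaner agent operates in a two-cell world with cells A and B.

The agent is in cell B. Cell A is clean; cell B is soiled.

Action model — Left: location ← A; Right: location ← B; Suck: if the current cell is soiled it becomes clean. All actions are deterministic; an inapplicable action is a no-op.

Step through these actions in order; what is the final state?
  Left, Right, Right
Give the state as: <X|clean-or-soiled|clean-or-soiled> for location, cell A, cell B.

1) do Left; now <A|clean|soiled>
2) do Right; now <B|clean|soiled>
3) do Right; now <B|clean|soiled>

<B|clean|soiled>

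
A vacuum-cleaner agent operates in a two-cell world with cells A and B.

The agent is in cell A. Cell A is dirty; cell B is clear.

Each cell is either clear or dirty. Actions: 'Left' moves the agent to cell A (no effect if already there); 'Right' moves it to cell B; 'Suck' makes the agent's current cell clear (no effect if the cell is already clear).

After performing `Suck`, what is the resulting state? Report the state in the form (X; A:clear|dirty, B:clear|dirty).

start: (A; A:dirty, B:clear)
1. Suck → (A; A:clear, B:clear)

(A; A:clear, B:clear)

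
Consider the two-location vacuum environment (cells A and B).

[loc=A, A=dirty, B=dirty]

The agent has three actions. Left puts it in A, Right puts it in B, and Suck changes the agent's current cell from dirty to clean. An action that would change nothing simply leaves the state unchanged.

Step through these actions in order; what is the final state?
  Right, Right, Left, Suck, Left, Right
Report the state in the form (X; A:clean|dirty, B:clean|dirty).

(B; A:clean, B:dirty)

Right (#1): (B; A:dirty, B:dirty)
Right (#2): (B; A:dirty, B:dirty)
Left (#3): (A; A:dirty, B:dirty)
Suck (#4): (A; A:clean, B:dirty)
Left (#5): (A; A:clean, B:dirty)
Right (#6): (B; A:clean, B:dirty)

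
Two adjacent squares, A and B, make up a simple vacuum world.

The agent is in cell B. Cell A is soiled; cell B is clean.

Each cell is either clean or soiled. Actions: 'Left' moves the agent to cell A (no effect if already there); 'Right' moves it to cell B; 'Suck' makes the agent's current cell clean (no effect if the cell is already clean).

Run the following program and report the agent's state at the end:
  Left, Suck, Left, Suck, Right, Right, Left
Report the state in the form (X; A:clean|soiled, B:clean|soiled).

[1] after Left: (A; A:soiled, B:clean)
[2] after Suck: (A; A:clean, B:clean)
[3] after Left: (A; A:clean, B:clean)
[4] after Suck: (A; A:clean, B:clean)
[5] after Right: (B; A:clean, B:clean)
[6] after Right: (B; A:clean, B:clean)
[7] after Left: (A; A:clean, B:clean)

(A; A:clean, B:clean)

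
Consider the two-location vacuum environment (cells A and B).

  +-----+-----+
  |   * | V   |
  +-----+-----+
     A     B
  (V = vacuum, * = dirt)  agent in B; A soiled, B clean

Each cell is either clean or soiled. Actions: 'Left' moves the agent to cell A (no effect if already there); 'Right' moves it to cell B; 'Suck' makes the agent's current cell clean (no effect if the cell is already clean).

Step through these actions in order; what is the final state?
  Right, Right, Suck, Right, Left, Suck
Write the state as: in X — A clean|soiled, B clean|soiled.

in A — A clean, B clean

1) do Right; now in B — A soiled, B clean
2) do Right; now in B — A soiled, B clean
3) do Suck; now in B — A soiled, B clean
4) do Right; now in B — A soiled, B clean
5) do Left; now in A — A soiled, B clean
6) do Suck; now in A — A clean, B clean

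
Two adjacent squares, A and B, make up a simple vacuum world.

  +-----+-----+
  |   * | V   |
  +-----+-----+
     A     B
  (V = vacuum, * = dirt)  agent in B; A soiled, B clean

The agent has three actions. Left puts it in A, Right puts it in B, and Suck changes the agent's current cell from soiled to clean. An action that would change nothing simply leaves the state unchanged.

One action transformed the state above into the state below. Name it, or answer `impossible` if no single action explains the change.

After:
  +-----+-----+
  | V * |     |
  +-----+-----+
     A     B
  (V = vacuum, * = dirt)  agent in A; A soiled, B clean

Left

try  Left: loc=A A=soiled B=clean  ← match
try Right: loc=B A=soiled B=clean
try  Suck: loc=B A=soiled B=clean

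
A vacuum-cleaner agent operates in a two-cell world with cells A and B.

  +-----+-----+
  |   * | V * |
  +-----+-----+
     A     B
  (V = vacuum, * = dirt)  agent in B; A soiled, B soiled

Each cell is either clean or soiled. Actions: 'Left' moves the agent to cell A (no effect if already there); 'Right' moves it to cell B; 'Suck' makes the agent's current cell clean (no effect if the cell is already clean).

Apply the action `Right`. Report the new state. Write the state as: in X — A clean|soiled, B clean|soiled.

in B — A soiled, B soiled

start: in B — A soiled, B soiled
1) do Right; now in B — A soiled, B soiled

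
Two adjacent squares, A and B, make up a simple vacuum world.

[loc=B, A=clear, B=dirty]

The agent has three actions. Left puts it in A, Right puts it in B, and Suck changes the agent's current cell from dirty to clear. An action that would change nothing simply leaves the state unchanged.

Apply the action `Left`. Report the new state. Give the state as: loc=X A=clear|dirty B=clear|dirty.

start: loc=B A=clear B=dirty
[1] after Left: loc=A A=clear B=dirty

loc=A A=clear B=dirty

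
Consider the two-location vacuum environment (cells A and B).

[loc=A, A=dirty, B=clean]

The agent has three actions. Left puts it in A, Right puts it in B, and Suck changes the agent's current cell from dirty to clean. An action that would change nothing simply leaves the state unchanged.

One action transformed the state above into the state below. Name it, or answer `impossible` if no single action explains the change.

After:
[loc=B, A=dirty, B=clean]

Right

try  Left: loc=A A=dirty B=clean
try Right: loc=B A=dirty B=clean  ← match
try  Suck: loc=A A=clean B=clean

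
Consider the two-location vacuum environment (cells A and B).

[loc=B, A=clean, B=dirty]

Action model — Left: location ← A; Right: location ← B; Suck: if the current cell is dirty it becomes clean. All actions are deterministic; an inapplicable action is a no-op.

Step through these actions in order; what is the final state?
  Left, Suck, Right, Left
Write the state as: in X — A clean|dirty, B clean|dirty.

1. Left → in A — A clean, B dirty
2. Suck → in A — A clean, B dirty
3. Right → in B — A clean, B dirty
4. Left → in A — A clean, B dirty

in A — A clean, B dirty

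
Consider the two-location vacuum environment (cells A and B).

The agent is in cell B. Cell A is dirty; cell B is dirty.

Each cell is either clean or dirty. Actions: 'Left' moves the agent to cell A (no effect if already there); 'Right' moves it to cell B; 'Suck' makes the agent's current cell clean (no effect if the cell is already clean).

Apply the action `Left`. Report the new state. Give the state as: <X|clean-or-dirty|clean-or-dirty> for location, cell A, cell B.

start: <B|dirty|dirty>
1. Left → <A|dirty|dirty>

<A|dirty|dirty>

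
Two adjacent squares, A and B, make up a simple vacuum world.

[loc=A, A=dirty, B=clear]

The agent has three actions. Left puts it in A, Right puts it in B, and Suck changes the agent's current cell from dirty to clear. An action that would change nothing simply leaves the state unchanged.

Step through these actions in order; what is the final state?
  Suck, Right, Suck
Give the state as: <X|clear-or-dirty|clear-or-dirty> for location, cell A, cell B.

Suck (#1): <A|clear|clear>
Right (#2): <B|clear|clear>
Suck (#3): <B|clear|clear>

<B|clear|clear>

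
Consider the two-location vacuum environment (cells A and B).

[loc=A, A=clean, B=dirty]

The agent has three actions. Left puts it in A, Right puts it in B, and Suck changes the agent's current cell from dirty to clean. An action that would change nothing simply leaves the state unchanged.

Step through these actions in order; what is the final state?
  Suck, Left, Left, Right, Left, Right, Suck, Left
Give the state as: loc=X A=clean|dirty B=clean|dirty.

loc=A A=clean B=clean

[1] after Suck: loc=A A=clean B=dirty
[2] after Left: loc=A A=clean B=dirty
[3] after Left: loc=A A=clean B=dirty
[4] after Right: loc=B A=clean B=dirty
[5] after Left: loc=A A=clean B=dirty
[6] after Right: loc=B A=clean B=dirty
[7] after Suck: loc=B A=clean B=clean
[8] after Left: loc=A A=clean B=clean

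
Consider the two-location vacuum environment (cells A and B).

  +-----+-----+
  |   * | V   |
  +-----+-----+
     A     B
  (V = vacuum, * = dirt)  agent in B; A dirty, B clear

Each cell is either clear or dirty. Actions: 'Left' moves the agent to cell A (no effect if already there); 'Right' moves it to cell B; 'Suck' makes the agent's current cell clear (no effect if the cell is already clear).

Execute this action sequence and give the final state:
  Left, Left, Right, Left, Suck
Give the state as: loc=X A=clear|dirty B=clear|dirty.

loc=A A=clear B=clear

1. Left → loc=A A=dirty B=clear
2. Left → loc=A A=dirty B=clear
3. Right → loc=B A=dirty B=clear
4. Left → loc=A A=dirty B=clear
5. Suck → loc=A A=clear B=clear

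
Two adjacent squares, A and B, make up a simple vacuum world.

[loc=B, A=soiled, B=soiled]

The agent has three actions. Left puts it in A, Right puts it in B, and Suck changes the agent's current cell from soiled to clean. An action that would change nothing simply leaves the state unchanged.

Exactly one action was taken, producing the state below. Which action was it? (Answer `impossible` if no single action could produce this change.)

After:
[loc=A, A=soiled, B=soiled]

try  Left: <A|soiled|soiled>  ← match
try Right: <B|soiled|soiled>
try  Suck: <B|soiled|clean>

Left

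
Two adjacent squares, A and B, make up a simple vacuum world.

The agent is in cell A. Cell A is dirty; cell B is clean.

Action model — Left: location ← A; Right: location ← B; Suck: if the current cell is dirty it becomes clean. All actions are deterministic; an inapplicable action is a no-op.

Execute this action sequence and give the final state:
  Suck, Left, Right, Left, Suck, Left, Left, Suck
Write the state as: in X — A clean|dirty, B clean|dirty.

1) do Suck; now in A — A clean, B clean
2) do Left; now in A — A clean, B clean
3) do Right; now in B — A clean, B clean
4) do Left; now in A — A clean, B clean
5) do Suck; now in A — A clean, B clean
6) do Left; now in A — A clean, B clean
7) do Left; now in A — A clean, B clean
8) do Suck; now in A — A clean, B clean

in A — A clean, B clean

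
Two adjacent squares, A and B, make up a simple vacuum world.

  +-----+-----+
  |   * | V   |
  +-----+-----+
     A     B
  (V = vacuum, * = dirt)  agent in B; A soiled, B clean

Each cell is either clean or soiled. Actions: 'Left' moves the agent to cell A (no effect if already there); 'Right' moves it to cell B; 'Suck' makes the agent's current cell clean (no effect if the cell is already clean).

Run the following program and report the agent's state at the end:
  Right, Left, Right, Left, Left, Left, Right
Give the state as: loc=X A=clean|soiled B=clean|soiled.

step 1/7 (Right): loc=B A=soiled B=clean
step 2/7 (Left): loc=A A=soiled B=clean
step 3/7 (Right): loc=B A=soiled B=clean
step 4/7 (Left): loc=A A=soiled B=clean
step 5/7 (Left): loc=A A=soiled B=clean
step 6/7 (Left): loc=A A=soiled B=clean
step 7/7 (Right): loc=B A=soiled B=clean

loc=B A=soiled B=clean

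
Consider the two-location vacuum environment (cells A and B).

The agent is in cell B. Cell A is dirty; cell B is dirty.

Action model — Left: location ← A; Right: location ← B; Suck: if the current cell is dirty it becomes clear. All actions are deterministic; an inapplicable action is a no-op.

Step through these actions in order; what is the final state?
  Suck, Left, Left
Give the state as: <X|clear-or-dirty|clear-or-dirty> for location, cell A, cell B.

<A|dirty|clear>

1. Suck → <B|dirty|clear>
2. Left → <A|dirty|clear>
3. Left → <A|dirty|clear>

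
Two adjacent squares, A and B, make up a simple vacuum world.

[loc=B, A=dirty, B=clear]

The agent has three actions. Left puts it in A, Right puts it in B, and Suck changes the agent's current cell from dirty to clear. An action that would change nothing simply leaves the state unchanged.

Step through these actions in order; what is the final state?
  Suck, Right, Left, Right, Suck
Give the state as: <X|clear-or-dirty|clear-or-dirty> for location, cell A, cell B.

<B|dirty|clear>

1. Suck → <B|dirty|clear>
2. Right → <B|dirty|clear>
3. Left → <A|dirty|clear>
4. Right → <B|dirty|clear>
5. Suck → <B|dirty|clear>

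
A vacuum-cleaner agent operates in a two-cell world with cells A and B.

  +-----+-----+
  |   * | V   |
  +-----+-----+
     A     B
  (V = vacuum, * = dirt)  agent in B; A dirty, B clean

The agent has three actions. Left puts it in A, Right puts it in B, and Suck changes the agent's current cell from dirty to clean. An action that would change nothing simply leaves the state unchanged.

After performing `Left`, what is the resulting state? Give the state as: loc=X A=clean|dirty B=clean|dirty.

start: loc=B A=dirty B=clean
[1] after Left: loc=A A=dirty B=clean

loc=A A=dirty B=clean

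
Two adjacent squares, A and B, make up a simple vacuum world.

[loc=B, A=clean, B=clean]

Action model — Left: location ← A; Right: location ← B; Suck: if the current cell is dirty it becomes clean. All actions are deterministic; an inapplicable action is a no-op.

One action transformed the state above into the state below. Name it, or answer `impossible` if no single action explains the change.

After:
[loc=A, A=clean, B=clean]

Left

try  Left: <A|clean|clean>  ← match
try Right: <B|clean|clean>
try  Suck: <B|clean|clean>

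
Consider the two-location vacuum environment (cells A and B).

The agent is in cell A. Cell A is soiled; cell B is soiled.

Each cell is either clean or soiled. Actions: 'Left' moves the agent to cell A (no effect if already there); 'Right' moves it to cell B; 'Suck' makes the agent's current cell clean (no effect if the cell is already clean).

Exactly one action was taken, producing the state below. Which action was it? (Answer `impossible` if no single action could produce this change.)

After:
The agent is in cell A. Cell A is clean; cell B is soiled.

Suck

try  Left: (A; A:soiled, B:soiled)
try Right: (B; A:soiled, B:soiled)
try  Suck: (A; A:clean, B:soiled)  ← match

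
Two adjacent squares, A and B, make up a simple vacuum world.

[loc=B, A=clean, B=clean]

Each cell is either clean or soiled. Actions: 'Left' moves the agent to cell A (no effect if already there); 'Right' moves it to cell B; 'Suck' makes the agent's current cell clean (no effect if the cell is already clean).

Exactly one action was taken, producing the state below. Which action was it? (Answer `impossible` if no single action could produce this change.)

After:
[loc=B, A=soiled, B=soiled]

try  Left: <A|clean|clean>
try Right: <B|clean|clean>
try  Suck: <B|clean|clean>
no single action produces the after-state

impossible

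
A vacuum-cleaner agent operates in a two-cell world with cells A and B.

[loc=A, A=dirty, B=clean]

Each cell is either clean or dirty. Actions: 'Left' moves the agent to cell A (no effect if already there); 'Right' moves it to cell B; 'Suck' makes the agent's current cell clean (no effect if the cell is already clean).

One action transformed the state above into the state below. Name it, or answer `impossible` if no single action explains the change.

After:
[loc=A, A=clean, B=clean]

try  Left: loc=A A=dirty B=clean
try Right: loc=B A=dirty B=clean
try  Suck: loc=A A=clean B=clean  ← match

Suck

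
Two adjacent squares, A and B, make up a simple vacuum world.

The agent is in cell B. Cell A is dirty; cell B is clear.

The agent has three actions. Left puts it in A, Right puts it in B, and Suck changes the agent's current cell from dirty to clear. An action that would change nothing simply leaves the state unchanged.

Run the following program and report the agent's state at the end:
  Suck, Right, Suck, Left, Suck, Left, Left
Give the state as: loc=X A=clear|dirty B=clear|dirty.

loc=A A=clear B=clear

1) do Suck; now loc=B A=dirty B=clear
2) do Right; now loc=B A=dirty B=clear
3) do Suck; now loc=B A=dirty B=clear
4) do Left; now loc=A A=dirty B=clear
5) do Suck; now loc=A A=clear B=clear
6) do Left; now loc=A A=clear B=clear
7) do Left; now loc=A A=clear B=clear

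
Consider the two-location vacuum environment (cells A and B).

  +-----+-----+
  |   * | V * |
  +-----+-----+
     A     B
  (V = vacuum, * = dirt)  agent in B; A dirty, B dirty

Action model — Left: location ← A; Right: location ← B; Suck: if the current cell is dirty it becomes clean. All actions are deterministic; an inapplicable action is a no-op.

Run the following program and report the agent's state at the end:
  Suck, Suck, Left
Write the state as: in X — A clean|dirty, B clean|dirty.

1. Suck → in B — A dirty, B clean
2. Suck → in B — A dirty, B clean
3. Left → in A — A dirty, B clean

in A — A dirty, B clean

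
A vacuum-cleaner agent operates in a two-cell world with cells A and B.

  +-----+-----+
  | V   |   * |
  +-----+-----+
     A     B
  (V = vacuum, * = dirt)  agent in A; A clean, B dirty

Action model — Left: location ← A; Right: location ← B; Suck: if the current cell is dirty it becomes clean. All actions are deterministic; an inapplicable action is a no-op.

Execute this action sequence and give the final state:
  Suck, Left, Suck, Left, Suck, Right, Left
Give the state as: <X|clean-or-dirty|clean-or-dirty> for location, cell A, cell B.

t=1 Suck ⇒ <A|clean|dirty>
t=2 Left ⇒ <A|clean|dirty>
t=3 Suck ⇒ <A|clean|dirty>
t=4 Left ⇒ <A|clean|dirty>
t=5 Suck ⇒ <A|clean|dirty>
t=6 Right ⇒ <B|clean|dirty>
t=7 Left ⇒ <A|clean|dirty>

<A|clean|dirty>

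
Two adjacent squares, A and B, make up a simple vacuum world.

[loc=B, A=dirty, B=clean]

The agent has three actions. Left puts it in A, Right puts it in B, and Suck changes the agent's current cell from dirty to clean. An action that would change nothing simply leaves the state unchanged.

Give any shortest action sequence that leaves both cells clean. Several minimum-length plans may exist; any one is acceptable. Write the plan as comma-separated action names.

Left, Suck

step 1/2 (Left): in A — A dirty, B clean
step 2/2 (Suck): in A — A clean, B clean
min 2: go A then Suck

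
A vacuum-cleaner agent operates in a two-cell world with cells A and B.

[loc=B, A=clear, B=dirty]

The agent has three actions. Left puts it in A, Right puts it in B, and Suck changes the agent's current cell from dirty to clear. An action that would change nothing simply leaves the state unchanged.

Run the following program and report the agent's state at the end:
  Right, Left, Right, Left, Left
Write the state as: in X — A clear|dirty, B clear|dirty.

in A — A clear, B dirty

[1] after Right: in B — A clear, B dirty
[2] after Left: in A — A clear, B dirty
[3] after Right: in B — A clear, B dirty
[4] after Left: in A — A clear, B dirty
[5] after Left: in A — A clear, B dirty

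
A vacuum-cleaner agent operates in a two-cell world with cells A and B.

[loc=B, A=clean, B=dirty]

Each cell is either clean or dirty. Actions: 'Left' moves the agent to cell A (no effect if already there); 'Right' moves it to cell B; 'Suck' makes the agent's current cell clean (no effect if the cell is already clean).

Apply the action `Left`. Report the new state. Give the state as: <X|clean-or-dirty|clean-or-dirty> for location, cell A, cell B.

<A|clean|dirty>

start: <B|clean|dirty>
Left (#1): <A|clean|dirty>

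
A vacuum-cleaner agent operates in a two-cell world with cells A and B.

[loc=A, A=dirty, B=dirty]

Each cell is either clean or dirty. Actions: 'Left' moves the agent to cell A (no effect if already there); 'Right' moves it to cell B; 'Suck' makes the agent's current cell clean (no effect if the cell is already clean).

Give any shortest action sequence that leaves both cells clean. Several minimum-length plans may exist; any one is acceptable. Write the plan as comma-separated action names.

Suck, Right, Suck

[1] after Suck: <A|clean|dirty>
[2] after Right: <B|clean|dirty>
[3] after Suck: <B|clean|clean>
min 3: Suck A + move + Suck B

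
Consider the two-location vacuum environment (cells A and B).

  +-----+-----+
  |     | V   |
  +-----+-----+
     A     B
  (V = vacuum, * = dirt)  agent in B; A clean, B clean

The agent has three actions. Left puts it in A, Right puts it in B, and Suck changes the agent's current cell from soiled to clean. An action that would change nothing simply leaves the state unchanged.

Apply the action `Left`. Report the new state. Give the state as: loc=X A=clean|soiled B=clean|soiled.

start: loc=B A=clean B=clean
Left (#1): loc=A A=clean B=clean

loc=A A=clean B=clean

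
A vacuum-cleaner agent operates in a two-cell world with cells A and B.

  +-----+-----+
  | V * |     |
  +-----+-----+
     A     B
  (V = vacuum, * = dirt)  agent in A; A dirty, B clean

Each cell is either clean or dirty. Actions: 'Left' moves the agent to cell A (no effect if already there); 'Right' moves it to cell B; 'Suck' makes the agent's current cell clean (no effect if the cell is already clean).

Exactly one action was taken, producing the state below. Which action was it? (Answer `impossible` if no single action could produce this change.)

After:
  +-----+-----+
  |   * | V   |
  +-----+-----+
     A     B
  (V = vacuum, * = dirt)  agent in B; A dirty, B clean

Right

try  Left: in A — A dirty, B clean
try Right: in B — A dirty, B clean  ← match
try  Suck: in A — A clean, B clean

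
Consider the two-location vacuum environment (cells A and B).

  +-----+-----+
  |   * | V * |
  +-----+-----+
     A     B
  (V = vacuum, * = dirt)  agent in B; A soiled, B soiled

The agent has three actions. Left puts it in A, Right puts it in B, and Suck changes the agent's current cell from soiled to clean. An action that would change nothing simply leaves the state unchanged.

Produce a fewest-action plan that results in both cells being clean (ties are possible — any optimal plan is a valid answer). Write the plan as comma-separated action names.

Suck, Left, Suck

t=1 Suck ⇒ <B|soiled|clean>
t=2 Left ⇒ <A|soiled|clean>
t=3 Suck ⇒ <A|clean|clean>
min 3: Suck B + move + Suck A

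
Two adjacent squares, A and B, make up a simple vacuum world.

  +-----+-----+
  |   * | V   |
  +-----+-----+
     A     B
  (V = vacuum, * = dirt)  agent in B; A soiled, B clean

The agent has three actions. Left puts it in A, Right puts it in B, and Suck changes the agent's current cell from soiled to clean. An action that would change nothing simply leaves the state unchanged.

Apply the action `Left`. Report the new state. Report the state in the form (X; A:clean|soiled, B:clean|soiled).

start: (B; A:soiled, B:clean)
1. Left → (A; A:soiled, B:clean)

(A; A:soiled, B:clean)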